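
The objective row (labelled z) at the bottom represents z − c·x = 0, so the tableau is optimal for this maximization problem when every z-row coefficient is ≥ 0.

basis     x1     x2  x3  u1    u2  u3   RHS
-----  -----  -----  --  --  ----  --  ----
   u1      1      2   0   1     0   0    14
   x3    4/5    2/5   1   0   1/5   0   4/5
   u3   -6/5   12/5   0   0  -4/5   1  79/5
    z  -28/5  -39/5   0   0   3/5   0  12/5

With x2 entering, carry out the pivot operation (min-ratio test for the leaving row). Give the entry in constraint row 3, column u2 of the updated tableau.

-2

Ratio test on column x2 — row 1: 14/2 = 7; row 2: (4/5)/(2/5) = 2; row 3: (79/5)/(12/5) = 79/12. Minimum is 2 at row 2 (x3 leaves); pivot element 2/5.
Divide row 2 by 2/5; eliminate column x2 from the other rows.
Row 3 update in column u2: -4/5 − (12/5)·(1/2) = -2.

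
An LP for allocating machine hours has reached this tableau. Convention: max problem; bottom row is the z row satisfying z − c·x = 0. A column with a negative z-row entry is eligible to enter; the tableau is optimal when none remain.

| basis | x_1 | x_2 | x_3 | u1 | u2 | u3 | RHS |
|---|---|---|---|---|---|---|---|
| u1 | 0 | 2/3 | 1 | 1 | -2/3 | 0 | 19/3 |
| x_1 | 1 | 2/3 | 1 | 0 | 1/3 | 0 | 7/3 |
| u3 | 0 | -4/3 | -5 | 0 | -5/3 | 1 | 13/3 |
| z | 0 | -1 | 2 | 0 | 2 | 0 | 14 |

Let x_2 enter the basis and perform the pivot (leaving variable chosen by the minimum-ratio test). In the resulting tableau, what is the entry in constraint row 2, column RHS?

Ratio test on column x_2 — row 1: (19/3)/(2/3) = 19/2; row 2: (7/3)/(2/3) = 7/2; row 3: entry -4/3 ≤ 0. Minimum is 7/2 at row 2 (x_1 leaves); pivot element 2/3.
Divide row 2 by 2/3; eliminate column x_2 from the other rows.
In the new row 2, the RHS entry is the old entry divided by the pivot: (7/3)/(2/3) = 7/2.

7/2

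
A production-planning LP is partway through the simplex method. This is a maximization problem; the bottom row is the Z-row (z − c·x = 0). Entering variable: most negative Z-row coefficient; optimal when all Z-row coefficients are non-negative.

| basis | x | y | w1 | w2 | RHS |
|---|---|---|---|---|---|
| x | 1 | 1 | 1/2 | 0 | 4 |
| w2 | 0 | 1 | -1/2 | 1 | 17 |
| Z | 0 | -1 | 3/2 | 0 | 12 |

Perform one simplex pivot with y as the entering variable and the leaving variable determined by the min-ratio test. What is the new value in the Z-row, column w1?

2

Ratio test on column y — row 1: 4/1 = 4; row 2: 17/1 = 17. Minimum is 4 at row 1 (x leaves); pivot element 1.
Divide row 1 by 1; eliminate column y from the other rows.
Z-row update in column w1: 3/2 − (-1)·(1/2) = 2.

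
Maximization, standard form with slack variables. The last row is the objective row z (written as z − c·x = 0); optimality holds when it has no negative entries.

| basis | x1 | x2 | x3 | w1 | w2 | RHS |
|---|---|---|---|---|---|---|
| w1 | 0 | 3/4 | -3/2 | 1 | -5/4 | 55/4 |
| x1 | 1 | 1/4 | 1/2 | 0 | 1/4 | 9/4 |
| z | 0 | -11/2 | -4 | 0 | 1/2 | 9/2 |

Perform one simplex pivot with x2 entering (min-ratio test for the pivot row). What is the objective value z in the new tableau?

Ratio test on column x2 — row 1: (55/4)/(3/4) = 55/3; row 2: (9/4)/(1/4) = 9. Minimum is 9 at row 2 (x1 leaves); pivot element 1/4.
Pivot on row 2; the z-row RHS becomes 9/2 − (-11/2)·9 = 54.

54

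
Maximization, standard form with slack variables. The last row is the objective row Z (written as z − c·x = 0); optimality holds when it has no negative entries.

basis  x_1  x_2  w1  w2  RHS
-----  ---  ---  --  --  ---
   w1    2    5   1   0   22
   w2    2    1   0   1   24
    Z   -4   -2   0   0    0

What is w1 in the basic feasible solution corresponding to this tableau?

22

w1 is basic (row 1); its value is the RHS of that row, 22.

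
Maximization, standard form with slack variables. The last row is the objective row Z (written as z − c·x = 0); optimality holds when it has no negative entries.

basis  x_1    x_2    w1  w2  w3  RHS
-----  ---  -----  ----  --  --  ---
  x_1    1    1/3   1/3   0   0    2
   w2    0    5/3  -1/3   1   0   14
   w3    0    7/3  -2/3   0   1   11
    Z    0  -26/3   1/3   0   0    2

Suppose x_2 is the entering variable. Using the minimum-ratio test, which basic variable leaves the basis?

w3

Column x_2 entries and ratios — x_1: 2/(1/3) = 6; w2: 14/(5/3) = 42/5; w3: 11/(7/3) = 33/7.
Smallest ratio is 33/7 in the row of w3, so w3 leaves.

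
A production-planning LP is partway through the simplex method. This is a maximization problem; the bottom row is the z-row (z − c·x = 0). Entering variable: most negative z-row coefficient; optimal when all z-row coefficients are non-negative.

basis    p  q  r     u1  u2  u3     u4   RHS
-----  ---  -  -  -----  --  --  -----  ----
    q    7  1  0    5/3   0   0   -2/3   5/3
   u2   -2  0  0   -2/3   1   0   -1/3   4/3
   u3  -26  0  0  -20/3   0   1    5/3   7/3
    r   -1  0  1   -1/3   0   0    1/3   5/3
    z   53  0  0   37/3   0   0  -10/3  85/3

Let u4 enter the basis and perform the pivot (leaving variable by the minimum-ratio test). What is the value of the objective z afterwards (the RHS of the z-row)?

33

Ratio test on column u4 — row 1: entry -2/3 ≤ 0; row 2: entry -1/3 ≤ 0; row 3: (7/3)/(5/3) = 7/5; row 4: (5/3)/(1/3) = 5. Minimum is 7/5 at row 3 (u3 leaves); pivot element 5/3.
Pivot on row 3; the z-row RHS becomes 85/3 − (-10/3)·(7/5) = 33.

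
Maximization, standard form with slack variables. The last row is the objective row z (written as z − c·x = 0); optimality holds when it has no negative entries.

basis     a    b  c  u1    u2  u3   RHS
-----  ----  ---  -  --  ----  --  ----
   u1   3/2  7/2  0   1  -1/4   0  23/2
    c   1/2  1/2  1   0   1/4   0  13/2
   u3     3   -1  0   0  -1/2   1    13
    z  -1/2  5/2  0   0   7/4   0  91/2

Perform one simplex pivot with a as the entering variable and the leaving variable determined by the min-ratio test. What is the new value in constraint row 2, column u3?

-1/6

Ratio test on column a — row 1: (23/2)/(3/2) = 23/3; row 2: (13/2)/(1/2) = 13; row 3: 13/3 = 13/3. Minimum is 13/3 at row 3 (u3 leaves); pivot element 3.
Divide row 3 by 3; eliminate column a from the other rows.
Row 2 update in column u3: 0 − (1/2)·(1/3) = -1/6.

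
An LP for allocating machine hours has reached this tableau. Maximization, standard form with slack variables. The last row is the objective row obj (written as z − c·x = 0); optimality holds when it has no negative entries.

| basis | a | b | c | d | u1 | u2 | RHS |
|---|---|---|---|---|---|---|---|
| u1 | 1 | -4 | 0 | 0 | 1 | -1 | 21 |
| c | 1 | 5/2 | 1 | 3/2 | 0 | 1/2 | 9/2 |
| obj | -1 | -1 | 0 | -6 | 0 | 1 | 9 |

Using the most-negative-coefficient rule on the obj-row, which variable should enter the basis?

d

Negative obj-row entries: a: -1, b: -1, d: -6.
The most negative is -6 in column d, so d enters.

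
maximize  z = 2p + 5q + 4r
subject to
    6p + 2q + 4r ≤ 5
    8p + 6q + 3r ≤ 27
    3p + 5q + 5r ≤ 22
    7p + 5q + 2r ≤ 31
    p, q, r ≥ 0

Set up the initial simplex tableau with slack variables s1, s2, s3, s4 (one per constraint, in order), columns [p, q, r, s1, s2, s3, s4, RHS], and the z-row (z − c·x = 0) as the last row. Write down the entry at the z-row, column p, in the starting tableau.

The z-row carries the negated objective coefficients: the p entry is -2.

-2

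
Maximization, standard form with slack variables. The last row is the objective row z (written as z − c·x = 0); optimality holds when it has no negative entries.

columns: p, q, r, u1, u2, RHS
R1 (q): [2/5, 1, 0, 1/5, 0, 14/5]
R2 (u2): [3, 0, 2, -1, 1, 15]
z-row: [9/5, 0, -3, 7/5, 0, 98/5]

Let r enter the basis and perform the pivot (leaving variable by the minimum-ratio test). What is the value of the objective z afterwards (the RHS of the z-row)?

Ratio test on column r — row 1: entry 0 ≤ 0; row 2: 15/2 = 15/2. Minimum is 15/2 at row 2 (u2 leaves); pivot element 2.
Pivot on row 2; the z-row RHS becomes 98/5 − (-3)·(15/2) = 421/10.

421/10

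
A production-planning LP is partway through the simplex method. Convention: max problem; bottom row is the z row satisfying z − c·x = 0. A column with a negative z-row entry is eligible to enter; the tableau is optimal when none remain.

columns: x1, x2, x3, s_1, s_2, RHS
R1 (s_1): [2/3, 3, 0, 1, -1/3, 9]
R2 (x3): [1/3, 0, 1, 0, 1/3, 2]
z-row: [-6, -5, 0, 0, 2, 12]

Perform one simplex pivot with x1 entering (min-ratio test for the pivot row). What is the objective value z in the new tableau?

48

Ratio test on column x1 — row 1: 9/(2/3) = 27/2; row 2: 2/(1/3) = 6. Minimum is 6 at row 2 (x3 leaves); pivot element 1/3.
Pivot on row 2; the z-row RHS becomes 12 − (-6)·6 = 48.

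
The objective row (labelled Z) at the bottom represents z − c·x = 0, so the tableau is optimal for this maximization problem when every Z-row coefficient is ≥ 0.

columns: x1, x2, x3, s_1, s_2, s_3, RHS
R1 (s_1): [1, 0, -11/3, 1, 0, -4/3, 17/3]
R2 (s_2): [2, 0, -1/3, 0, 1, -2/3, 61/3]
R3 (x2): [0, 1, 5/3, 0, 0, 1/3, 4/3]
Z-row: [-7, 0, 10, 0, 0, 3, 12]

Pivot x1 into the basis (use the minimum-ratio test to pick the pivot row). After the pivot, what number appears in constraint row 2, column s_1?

Ratio test on column x1 — row 1: (17/3)/1 = 17/3; row 2: (61/3)/2 = 61/6; row 3: entry 0 ≤ 0. Minimum is 17/3 at row 1 (s_1 leaves); pivot element 1.
Divide row 1 by 1; eliminate column x1 from the other rows.
Row 2 update in column s_1: 0 − 2·1 = -2.

-2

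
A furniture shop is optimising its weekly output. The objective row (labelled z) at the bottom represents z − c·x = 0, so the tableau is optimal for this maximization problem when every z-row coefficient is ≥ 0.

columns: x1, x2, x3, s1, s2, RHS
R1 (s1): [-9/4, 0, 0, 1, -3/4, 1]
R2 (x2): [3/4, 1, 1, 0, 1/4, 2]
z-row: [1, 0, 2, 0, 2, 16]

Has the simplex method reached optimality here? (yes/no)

Every z-row coefficient is ≥ 0, so the tableau is optimal.

yes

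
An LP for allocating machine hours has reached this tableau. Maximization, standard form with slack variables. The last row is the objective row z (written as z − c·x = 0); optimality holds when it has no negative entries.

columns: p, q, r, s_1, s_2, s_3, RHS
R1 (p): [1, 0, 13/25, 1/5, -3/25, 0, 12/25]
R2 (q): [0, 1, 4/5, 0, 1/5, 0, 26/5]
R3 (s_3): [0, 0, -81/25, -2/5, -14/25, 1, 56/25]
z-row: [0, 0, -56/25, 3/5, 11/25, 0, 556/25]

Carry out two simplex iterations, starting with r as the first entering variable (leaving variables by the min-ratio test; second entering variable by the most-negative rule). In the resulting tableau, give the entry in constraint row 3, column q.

Ratio test on column r — row 1: (12/25)/(13/25) = 12/13; row 2: (26/5)/(4/5) = 13/2; row 3: entry -81/25 ≤ 0. Minimum is 12/13 at row 1 (p leaves); pivot element 13/25.
Divide row 1 by 13/25; eliminate column r from the other rows.
Second iteration: most negative z-row entry is -1/13 in column s_2, so s_2 enters.
Ratio test on column s_2 — row 1: entry -3/13 ≤ 0; row 2: (58/13)/(5/13) = 58/5; row 3: entry -17/13 ≤ 0. Minimum is 58/5 at row 2 (q leaves); pivot element 5/13.
Divide row 2 by 5/13; eliminate column s_2 from the other rows.
After both pivots, the entry at constraint row 3, column q is 17/5.

17/5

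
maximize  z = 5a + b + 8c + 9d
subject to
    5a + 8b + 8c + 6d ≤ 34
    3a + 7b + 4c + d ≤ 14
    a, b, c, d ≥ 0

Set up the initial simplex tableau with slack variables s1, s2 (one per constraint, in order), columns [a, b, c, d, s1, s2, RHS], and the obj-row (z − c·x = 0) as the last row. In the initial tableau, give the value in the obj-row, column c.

-8

The obj-row carries the negated objective coefficients: the c entry is -8.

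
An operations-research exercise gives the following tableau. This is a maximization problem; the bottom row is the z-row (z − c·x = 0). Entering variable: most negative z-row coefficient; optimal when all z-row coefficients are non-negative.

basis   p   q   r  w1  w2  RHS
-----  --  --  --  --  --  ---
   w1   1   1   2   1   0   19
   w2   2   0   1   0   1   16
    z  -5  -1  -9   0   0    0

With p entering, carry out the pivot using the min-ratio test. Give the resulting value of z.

40

Ratio test on column p — row 1: 19/1 = 19; row 2: 16/2 = 8. Minimum is 8 at row 2 (w2 leaves); pivot element 2.
Pivot on row 2; the z-row RHS becomes 0 − (-5)·8 = 40.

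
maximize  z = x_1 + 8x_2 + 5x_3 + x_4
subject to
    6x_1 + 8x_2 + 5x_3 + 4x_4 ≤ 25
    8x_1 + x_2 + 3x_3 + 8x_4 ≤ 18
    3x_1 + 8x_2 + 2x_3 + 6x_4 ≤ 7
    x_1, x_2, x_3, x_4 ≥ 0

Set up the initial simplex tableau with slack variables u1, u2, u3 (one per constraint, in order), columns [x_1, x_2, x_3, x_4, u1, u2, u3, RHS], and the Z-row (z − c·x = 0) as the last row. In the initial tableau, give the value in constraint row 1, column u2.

0

Slack u2 belongs to constraint 2; its column is the unit vector e_2, so the entry in row 1 is 0.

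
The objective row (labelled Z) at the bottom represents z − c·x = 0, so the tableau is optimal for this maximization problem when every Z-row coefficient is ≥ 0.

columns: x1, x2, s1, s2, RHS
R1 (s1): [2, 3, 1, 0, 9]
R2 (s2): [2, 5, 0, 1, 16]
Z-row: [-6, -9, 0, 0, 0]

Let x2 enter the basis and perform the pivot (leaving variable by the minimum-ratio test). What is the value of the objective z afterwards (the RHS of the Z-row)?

Ratio test on column x2 — row 1: 9/3 = 3; row 2: 16/5 = 16/5. Minimum is 3 at row 1 (s1 leaves); pivot element 3.
Pivot on row 1; the Z-row RHS becomes 0 − (-9)·3 = 27.

27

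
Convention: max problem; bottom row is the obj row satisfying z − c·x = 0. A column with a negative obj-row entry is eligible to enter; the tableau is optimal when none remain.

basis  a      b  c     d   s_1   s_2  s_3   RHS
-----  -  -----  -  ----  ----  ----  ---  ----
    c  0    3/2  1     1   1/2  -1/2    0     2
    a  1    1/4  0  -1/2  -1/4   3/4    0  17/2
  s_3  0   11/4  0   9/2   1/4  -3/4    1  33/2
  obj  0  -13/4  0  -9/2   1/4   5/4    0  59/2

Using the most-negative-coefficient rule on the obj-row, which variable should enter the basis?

d

Negative obj-row entries: b: -13/4, d: -9/2.
The most negative is -9/2 in column d, so d enters.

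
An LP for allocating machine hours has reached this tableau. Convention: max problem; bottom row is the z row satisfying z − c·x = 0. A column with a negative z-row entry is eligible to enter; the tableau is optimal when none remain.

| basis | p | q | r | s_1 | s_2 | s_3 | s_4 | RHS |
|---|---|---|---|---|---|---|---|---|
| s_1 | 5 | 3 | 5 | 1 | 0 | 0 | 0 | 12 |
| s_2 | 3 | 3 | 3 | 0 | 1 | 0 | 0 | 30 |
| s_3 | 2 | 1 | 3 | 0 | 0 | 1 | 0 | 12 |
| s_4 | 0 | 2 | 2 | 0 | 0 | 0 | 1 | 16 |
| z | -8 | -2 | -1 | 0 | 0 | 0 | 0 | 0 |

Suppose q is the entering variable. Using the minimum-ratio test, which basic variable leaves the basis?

s_1

Column q entries and ratios — s_1: 12/3 = 4; s_2: 30/3 = 10; s_3: 12/1 = 12; s_4: 16/2 = 8.
Smallest ratio is 4 in the row of s_1, so s_1 leaves.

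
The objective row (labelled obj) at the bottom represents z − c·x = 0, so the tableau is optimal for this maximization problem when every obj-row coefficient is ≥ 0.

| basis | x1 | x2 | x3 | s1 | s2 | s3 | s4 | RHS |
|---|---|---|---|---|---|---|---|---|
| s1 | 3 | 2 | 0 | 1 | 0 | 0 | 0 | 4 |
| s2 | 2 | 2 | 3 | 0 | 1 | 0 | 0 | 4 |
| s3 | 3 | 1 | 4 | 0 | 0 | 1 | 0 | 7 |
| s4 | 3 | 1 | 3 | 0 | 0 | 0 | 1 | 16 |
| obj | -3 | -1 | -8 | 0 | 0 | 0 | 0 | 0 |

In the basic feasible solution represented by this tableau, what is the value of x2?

x2 is not in the basis, so in the current basic feasible solution x2 = 0.

0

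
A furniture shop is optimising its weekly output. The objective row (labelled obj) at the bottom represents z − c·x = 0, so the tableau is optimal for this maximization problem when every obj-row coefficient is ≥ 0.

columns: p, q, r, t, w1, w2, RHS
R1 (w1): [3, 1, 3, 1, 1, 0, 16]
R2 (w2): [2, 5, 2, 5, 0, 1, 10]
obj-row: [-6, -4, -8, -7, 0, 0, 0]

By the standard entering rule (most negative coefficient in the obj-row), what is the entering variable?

Negative obj-row entries: p: -6, q: -4, r: -8, t: -7.
The most negative is -8 in column r, so r enters.

r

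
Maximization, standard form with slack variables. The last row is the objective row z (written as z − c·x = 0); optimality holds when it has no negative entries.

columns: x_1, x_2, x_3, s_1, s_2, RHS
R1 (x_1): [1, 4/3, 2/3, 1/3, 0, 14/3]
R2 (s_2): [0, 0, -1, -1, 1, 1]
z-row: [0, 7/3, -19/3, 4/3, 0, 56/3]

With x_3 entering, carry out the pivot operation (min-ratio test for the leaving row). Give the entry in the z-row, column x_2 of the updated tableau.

15

Ratio test on column x_3 — row 1: (14/3)/(2/3) = 7; row 2: entry -1 ≤ 0. Minimum is 7 at row 1 (x_1 leaves); pivot element 2/3.
Divide row 1 by 2/3; eliminate column x_3 from the other rows.
z-row update in column x_2: 7/3 − (-19/3)·2 = 15.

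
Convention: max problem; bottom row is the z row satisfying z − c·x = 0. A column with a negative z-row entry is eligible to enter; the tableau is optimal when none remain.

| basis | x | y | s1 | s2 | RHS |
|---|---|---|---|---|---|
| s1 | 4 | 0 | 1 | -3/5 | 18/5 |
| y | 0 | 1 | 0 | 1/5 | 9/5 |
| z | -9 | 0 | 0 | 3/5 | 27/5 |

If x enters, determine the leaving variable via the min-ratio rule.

s1

Column x entries and ratios — s1: (18/5)/4 = 9/10; y: 0 ≤ 0, skip.
Smallest ratio is 9/10 in the row of s1, so s1 leaves.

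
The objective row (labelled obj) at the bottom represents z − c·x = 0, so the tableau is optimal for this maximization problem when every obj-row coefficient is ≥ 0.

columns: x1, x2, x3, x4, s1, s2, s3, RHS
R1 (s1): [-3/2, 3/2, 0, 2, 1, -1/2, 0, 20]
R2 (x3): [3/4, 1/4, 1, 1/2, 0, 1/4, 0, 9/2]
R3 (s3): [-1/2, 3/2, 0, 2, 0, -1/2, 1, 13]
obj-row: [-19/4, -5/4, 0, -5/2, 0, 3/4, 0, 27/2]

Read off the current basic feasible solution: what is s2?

s2 is not in the basis, so in the current basic feasible solution s2 = 0.

0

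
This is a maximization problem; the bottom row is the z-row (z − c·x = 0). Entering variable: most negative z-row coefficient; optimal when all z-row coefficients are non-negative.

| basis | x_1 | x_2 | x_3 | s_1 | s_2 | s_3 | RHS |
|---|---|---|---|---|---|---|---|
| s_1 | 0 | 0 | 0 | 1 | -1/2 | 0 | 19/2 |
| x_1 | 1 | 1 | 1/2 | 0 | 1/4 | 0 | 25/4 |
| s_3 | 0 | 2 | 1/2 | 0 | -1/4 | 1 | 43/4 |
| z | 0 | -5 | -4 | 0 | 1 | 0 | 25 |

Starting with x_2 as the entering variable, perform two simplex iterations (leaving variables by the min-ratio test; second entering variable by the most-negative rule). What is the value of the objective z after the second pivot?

Ratio test on column x_2 — row 1: entry 0 ≤ 0; row 2: (25/4)/1 = 25/4; row 3: (43/4)/2 = 43/8. Minimum is 43/8 at row 3 (s_3 leaves); pivot element 2.
Pivot on row 3; the z-row RHS becomes 25 − (-5)·(43/8) = 415/8.
Next entering variable (most negative z-row entry -11/4): x_3.
Ratio test on column x_3 — row 1: entry 0 ≤ 0; row 2: (7/8)/(1/4) = 7/2; row 3: (43/8)/(1/4) = 43/2. Minimum is 7/2 at row 2 (x_1 leaves); pivot element 1/4.
After the second pivot the z-row RHS is 415/8 − (-11/4)·(7/2) = 123/2.

123/2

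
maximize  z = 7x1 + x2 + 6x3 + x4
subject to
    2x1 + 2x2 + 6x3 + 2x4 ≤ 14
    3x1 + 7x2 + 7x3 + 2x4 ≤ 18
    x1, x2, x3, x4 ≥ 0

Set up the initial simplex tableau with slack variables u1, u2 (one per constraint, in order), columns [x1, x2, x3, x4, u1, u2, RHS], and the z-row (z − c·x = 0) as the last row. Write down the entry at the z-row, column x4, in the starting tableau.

-1

The z-row carries the negated objective coefficients: the x4 entry is -1.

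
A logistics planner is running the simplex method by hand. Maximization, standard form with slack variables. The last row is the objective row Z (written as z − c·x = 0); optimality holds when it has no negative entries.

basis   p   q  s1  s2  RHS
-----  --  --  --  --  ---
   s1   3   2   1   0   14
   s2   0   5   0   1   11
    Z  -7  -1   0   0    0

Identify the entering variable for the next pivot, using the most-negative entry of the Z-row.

Negative Z-row entries: p: -7, q: -1.
The most negative is -7 in column p, so p enters.

p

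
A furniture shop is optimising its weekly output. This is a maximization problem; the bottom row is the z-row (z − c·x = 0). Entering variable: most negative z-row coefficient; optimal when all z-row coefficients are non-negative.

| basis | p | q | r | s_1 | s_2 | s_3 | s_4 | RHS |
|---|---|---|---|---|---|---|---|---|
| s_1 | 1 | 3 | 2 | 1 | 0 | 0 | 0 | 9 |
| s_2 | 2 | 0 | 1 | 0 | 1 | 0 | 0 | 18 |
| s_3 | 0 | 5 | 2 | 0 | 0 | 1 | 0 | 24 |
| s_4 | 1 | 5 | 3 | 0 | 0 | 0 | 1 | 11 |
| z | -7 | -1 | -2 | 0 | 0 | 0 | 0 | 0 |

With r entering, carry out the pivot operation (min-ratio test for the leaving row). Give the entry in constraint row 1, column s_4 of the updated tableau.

-2/3

Ratio test on column r — row 1: 9/2 = 9/2; row 2: 18/1 = 18; row 3: 24/2 = 12; row 4: 11/3 = 11/3. Minimum is 11/3 at row 4 (s_4 leaves); pivot element 3.
Divide row 4 by 3; eliminate column r from the other rows.
Row 1 update in column s_4: 0 − 2·(1/3) = -2/3.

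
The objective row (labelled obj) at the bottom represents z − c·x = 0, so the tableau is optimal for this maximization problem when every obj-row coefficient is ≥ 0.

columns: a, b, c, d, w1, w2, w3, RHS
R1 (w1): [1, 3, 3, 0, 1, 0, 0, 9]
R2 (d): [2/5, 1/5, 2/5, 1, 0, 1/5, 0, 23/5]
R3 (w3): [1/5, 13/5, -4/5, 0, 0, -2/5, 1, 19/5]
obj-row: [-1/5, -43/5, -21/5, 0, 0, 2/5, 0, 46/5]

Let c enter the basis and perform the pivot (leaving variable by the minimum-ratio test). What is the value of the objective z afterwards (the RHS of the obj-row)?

109/5

Ratio test on column c — row 1: 9/3 = 3; row 2: (23/5)/(2/5) = 23/2; row 3: entry -4/5 ≤ 0. Minimum is 3 at row 1 (w1 leaves); pivot element 3.
Pivot on row 1; the obj-row RHS becomes 46/5 − (-21/5)·3 = 109/5.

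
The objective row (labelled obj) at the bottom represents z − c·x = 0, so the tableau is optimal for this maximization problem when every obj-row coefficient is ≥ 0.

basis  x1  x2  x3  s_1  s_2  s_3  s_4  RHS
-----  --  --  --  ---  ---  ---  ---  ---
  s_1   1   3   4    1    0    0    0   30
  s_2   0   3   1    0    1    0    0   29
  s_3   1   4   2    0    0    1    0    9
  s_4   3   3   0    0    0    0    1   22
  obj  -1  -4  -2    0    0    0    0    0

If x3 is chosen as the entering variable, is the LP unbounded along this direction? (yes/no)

Column x3 has positive entries in row(s) 1, 2, 3, so the ratio test bounds it — not unbounded.

no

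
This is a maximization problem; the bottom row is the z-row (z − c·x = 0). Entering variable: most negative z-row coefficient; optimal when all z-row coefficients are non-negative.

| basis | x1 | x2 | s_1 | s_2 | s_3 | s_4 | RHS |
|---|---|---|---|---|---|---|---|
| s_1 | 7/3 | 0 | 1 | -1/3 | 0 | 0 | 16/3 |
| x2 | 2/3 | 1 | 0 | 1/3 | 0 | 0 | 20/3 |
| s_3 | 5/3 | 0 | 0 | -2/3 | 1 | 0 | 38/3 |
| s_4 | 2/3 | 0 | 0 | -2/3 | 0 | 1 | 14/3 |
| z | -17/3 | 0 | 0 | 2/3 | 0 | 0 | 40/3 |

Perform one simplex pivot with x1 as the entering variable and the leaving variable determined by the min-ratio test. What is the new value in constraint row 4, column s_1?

Ratio test on column x1 — row 1: (16/3)/(7/3) = 16/7; row 2: (20/3)/(2/3) = 10; row 3: (38/3)/(5/3) = 38/5; row 4: (14/3)/(2/3) = 7. Minimum is 16/7 at row 1 (s_1 leaves); pivot element 7/3.
Divide row 1 by 7/3; eliminate column x1 from the other rows.
Row 4 update in column s_1: 0 − (2/3)·(3/7) = -2/7.

-2/7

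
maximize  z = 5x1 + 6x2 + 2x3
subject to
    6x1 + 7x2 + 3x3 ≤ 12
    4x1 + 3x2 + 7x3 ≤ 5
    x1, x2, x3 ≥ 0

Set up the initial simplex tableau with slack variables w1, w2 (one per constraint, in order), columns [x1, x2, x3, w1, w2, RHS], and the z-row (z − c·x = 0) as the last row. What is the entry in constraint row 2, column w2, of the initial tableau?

1

Slack w2 belongs to constraint 2; its column is the unit vector e_2, so the entry in row 2 is 1.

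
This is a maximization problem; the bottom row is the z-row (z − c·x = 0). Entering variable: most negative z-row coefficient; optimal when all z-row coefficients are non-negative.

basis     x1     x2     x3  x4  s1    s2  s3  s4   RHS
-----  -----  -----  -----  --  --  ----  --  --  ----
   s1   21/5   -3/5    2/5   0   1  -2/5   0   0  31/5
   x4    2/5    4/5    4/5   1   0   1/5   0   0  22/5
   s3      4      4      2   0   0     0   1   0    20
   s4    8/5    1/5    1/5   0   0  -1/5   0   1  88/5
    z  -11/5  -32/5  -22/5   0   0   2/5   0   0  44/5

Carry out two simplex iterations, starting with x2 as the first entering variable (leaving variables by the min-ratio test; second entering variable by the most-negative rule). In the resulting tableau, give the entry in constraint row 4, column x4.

Ratio test on column x2 — row 1: entry -3/5 ≤ 0; row 2: (22/5)/(4/5) = 11/2; row 3: 20/4 = 5; row 4: (88/5)/(1/5) = 88. Minimum is 5 at row 3 (s3 leaves); pivot element 4.
Divide row 3 by 4; eliminate column x2 from the other rows.
Second iteration: most negative z-row entry is -6/5 in column x3, so x3 enters.
Ratio test on column x3 — row 1: (46/5)/(7/10) = 92/7; row 2: (2/5)/(2/5) = 1; row 3: 5/(1/2) = 10; row 4: (83/5)/(1/10) = 166. Minimum is 1 at row 2 (x4 leaves); pivot element 2/5.
Divide row 2 by 2/5; eliminate column x3 from the other rows.
After both pivots, the entry at constraint row 4, column x4 is -1/4.

-1/4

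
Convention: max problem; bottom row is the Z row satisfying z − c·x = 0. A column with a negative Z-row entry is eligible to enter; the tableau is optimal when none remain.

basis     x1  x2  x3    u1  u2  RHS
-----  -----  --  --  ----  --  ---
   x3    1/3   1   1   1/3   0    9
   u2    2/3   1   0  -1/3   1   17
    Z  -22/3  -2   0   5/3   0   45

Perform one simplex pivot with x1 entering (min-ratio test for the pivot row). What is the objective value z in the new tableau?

Ratio test on column x1 — row 1: 9/(1/3) = 27; row 2: 17/(2/3) = 51/2. Minimum is 51/2 at row 2 (u2 leaves); pivot element 2/3.
Pivot on row 2; the Z-row RHS becomes 45 − (-22/3)·(51/2) = 232.

232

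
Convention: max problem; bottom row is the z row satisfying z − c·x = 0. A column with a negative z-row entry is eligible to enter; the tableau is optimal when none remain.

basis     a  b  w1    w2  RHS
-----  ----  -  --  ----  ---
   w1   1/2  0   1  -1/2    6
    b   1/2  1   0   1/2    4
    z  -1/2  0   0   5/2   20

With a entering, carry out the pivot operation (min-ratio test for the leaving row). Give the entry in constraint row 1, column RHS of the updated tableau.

Ratio test on column a — row 1: 6/(1/2) = 12; row 2: 4/(1/2) = 8. Minimum is 8 at row 2 (b leaves); pivot element 1/2.
Divide row 2 by 1/2; eliminate column a from the other rows.
Row 1 update in column RHS: 6 − (1/2)·8 = 2.

2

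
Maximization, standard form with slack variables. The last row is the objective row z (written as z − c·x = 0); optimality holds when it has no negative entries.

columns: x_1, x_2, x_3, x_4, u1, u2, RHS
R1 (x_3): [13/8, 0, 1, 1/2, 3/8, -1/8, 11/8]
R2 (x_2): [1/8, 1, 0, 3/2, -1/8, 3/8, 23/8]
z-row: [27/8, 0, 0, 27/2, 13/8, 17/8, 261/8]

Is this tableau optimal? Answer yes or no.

Every z-row coefficient is ≥ 0, so the tableau is optimal.

yes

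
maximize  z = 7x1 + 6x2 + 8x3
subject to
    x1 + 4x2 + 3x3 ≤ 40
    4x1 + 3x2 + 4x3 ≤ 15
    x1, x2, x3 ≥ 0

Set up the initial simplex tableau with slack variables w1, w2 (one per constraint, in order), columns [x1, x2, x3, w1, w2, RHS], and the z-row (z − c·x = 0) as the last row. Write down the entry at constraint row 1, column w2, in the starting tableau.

0

Slack w2 belongs to constraint 2; its column is the unit vector e_2, so the entry in row 1 is 0.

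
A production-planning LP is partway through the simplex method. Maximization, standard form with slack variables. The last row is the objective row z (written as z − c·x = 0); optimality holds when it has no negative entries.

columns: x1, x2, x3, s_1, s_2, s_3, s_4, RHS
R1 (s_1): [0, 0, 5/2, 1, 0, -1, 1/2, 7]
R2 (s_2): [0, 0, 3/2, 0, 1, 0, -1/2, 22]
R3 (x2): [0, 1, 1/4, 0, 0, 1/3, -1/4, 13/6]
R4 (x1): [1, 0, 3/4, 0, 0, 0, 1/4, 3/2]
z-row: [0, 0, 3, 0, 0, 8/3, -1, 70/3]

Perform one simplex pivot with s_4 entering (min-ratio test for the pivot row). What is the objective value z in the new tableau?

Ratio test on column s_4 — row 1: 7/(1/2) = 14; row 2: entry -1/2 ≤ 0; row 3: entry -1/4 ≤ 0; row 4: (3/2)/(1/4) = 6. Minimum is 6 at row 4 (x1 leaves); pivot element 1/4.
Pivot on row 4; the z-row RHS becomes 70/3 − (-1)·6 = 88/3.

88/3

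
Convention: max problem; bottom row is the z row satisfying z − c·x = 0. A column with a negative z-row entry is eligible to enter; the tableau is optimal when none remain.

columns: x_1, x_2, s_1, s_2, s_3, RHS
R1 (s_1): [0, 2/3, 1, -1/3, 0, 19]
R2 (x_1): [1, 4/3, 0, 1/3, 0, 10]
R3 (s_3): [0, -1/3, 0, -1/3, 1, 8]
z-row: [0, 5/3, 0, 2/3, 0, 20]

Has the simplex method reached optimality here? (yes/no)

yes

Every z-row coefficient is ≥ 0, so the tableau is optimal.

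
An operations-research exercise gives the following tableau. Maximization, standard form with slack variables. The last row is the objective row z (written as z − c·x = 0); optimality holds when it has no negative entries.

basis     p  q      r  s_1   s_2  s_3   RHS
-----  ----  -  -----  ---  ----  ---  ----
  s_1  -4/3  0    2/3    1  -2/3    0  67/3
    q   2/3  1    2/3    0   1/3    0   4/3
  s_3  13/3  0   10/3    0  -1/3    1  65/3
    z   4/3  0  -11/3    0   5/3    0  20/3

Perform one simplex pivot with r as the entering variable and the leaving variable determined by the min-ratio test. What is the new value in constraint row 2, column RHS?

2

Ratio test on column r — row 1: (67/3)/(2/3) = 67/2; row 2: (4/3)/(2/3) = 2; row 3: (65/3)/(10/3) = 13/2. Minimum is 2 at row 2 (q leaves); pivot element 2/3.
Divide row 2 by 2/3; eliminate column r from the other rows.
In the new row 2, the RHS entry is the old entry divided by the pivot: (4/3)/(2/3) = 2.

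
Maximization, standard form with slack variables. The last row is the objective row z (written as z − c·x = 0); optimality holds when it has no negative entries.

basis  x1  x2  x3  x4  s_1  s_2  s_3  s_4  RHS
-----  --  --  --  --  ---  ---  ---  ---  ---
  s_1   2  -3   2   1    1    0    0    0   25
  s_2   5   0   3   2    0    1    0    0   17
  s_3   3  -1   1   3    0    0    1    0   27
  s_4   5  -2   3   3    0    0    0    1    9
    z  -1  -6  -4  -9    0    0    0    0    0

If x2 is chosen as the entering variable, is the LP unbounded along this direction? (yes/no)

Every constraint-row entry in column x2 is ≤ 0, so increasing x2 is unbounded.

yes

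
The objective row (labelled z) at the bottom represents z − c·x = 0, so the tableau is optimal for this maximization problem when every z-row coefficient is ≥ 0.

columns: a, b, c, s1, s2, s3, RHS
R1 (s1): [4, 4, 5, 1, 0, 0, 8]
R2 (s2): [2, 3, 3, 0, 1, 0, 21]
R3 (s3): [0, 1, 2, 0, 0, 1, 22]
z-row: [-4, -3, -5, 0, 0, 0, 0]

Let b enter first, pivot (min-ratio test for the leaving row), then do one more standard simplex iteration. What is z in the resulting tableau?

Ratio test on column b — row 1: 8/4 = 2; row 2: 21/3 = 7; row 3: 22/1 = 22. Minimum is 2 at row 1 (s1 leaves); pivot element 4.
Pivot on row 1; the z-row RHS becomes 0 − (-3)·2 = 6.
Next entering variable (most negative z-row entry -5/4): c.
Ratio test on column c — row 1: 2/(5/4) = 8/5; row 2: entry -3/4 ≤ 0; row 3: 20/(3/4) = 80/3. Minimum is 8/5 at row 1 (b leaves); pivot element 5/4.
After the second pivot the z-row RHS is 6 − (-5/4)·(8/5) = 8.

8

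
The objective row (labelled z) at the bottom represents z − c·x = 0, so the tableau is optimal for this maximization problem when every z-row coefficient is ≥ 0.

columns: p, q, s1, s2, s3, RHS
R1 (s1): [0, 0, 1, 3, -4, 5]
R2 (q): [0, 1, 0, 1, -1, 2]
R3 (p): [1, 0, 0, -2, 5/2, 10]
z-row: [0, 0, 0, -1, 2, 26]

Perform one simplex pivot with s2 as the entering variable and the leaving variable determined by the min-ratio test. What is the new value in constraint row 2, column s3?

Ratio test on column s2 — row 1: 5/3 = 5/3; row 2: 2/1 = 2; row 3: entry -2 ≤ 0. Minimum is 5/3 at row 1 (s1 leaves); pivot element 3.
Divide row 1 by 3; eliminate column s2 from the other rows.
Row 2 update in column s3: -1 − 1·(-4/3) = 1/3.

1/3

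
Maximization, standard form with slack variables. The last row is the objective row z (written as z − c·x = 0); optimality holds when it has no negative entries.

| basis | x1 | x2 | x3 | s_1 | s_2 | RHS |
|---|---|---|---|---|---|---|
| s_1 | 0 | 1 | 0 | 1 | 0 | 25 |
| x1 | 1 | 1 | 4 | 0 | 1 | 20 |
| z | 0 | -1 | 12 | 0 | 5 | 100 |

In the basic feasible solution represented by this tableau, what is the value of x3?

0

x3 is not in the basis, so in the current basic feasible solution x3 = 0.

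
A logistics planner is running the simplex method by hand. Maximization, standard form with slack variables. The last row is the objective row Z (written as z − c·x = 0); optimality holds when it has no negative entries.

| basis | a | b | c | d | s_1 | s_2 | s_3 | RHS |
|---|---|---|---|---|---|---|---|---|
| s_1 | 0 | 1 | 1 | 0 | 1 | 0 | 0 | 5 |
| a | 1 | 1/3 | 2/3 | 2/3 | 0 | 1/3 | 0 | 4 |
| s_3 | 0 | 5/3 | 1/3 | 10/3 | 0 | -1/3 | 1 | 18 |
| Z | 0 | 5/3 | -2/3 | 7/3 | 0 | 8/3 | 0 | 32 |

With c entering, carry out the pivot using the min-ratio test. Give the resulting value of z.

106/3

Ratio test on column c — row 1: 5/1 = 5; row 2: 4/(2/3) = 6; row 3: 18/(1/3) = 54. Minimum is 5 at row 1 (s_1 leaves); pivot element 1.
Pivot on row 1; the Z-row RHS becomes 32 − (-2/3)·5 = 106/3.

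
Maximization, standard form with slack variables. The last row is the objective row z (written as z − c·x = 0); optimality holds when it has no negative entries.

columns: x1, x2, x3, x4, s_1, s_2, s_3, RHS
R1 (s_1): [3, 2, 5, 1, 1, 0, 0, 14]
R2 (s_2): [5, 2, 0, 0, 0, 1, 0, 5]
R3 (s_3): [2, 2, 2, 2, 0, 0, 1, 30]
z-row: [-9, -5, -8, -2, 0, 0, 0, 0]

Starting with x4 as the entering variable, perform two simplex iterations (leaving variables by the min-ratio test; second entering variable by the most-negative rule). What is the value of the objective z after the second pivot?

31

Ratio test on column x4 — row 1: 14/1 = 14; row 2: entry 0 ≤ 0; row 3: 30/2 = 15. Minimum is 14 at row 1 (s_1 leaves); pivot element 1.
Pivot on row 1; the z-row RHS becomes 0 − (-2)·14 = 28.
Next entering variable (most negative z-row entry -3): x1.
Ratio test on column x1 — row 1: 14/3 = 14/3; row 2: 5/5 = 1; row 3: entry -4 ≤ 0. Minimum is 1 at row 2 (s_2 leaves); pivot element 5.
After the second pivot the z-row RHS is 28 − (-3)·1 = 31.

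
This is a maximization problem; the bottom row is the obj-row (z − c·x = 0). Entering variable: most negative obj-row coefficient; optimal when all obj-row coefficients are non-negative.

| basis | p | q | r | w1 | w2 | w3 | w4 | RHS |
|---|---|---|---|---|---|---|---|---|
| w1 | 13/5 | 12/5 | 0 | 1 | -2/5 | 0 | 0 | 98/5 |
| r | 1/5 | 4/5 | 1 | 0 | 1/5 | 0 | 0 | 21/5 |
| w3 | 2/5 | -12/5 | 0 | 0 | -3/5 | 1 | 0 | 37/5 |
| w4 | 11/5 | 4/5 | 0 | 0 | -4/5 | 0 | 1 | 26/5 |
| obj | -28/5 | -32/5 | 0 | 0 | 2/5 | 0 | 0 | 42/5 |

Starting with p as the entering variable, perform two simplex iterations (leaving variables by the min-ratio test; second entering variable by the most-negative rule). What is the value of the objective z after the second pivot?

Ratio test on column p — row 1: (98/5)/(13/5) = 98/13; row 2: (21/5)/(1/5) = 21; row 3: (37/5)/(2/5) = 37/2; row 4: (26/5)/(11/5) = 26/11. Minimum is 26/11 at row 4 (w4 leaves); pivot element 11/5.
Pivot on row 4; the obj-row RHS becomes 42/5 − (-28/5)·(26/11) = 238/11.
Next entering variable (most negative obj-row entry -48/11): q.
Ratio test on column q — row 1: (148/11)/(16/11) = 37/4; row 2: (41/11)/(8/11) = 41/8; row 3: entry -28/11 ≤ 0; row 4: (26/11)/(4/11) = 13/2. Minimum is 41/8 at row 2 (r leaves); pivot element 8/11.
After the second pivot the obj-row RHS is 238/11 − (-48/11)·(41/8) = 44.

44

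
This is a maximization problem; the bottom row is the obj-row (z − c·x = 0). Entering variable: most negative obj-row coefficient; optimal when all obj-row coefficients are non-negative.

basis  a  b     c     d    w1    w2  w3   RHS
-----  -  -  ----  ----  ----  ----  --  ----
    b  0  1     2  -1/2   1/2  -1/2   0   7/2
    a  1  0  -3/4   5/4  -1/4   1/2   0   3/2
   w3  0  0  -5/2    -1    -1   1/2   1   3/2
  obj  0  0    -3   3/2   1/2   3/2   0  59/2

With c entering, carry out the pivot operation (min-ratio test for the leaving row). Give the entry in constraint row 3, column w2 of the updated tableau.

-1/8

Ratio test on column c — row 1: (7/2)/2 = 7/4; row 2: entry -3/4 ≤ 0; row 3: entry -5/2 ≤ 0. Minimum is 7/4 at row 1 (b leaves); pivot element 2.
Divide row 1 by 2; eliminate column c from the other rows.
Row 3 update in column w2: 1/2 − (-5/2)·(-1/4) = -1/8.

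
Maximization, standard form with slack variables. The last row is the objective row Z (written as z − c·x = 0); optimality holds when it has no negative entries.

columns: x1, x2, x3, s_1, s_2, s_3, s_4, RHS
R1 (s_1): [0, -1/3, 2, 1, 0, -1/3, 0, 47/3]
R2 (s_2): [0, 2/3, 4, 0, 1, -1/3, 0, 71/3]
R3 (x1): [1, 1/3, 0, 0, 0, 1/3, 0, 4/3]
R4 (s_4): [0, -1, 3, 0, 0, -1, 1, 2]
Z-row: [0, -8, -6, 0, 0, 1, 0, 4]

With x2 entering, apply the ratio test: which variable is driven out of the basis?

Column x2 entries and ratios — s_1: -1/3 ≤ 0, skip; s_2: (71/3)/(2/3) = 71/2; x1: (4/3)/(1/3) = 4; s_4: -1 ≤ 0, skip.
Smallest ratio is 4 in the row of x1, so x1 leaves.

x1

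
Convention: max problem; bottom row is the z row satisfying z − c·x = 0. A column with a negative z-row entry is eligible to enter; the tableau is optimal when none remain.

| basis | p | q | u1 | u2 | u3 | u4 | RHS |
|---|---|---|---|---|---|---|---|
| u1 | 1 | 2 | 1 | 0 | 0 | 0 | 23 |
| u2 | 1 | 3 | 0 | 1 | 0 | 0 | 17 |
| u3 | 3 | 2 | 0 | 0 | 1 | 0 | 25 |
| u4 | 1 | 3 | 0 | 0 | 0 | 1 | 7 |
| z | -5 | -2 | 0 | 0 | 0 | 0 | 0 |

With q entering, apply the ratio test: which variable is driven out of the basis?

Column q entries and ratios — u1: 23/2 = 23/2; u2: 17/3 = 17/3; u3: 25/2 = 25/2; u4: 7/3 = 7/3.
Smallest ratio is 7/3 in the row of u4, so u4 leaves.

u4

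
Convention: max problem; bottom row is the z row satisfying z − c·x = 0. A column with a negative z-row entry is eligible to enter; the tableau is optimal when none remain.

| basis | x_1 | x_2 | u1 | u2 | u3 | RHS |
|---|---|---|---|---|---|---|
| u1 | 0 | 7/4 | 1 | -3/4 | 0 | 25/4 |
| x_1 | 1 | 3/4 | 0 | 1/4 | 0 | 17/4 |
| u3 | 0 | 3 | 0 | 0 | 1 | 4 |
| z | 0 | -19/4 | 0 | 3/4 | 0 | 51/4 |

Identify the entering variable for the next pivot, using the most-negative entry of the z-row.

Negative z-row entries: x_2: -19/4.
The most negative is -19/4 in column x_2, so x_2 enters.

x_2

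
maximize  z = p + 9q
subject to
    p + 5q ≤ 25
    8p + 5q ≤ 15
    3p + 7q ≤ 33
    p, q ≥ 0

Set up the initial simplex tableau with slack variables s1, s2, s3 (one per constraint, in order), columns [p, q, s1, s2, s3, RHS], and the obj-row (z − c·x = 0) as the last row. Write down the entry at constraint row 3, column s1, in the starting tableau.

Slack s1 belongs to constraint 1; its column is the unit vector e_1, so the entry in row 3 is 0.

0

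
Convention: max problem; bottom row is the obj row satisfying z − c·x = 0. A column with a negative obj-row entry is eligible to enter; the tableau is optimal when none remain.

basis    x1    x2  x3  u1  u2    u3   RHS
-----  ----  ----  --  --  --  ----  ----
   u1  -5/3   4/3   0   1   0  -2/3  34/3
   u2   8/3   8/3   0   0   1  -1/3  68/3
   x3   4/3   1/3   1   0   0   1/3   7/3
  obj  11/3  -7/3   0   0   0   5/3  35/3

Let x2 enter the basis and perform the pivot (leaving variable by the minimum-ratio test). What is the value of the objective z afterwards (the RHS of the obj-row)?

28

Ratio test on column x2 — row 1: (34/3)/(4/3) = 17/2; row 2: (68/3)/(8/3) = 17/2; row 3: (7/3)/(1/3) = 7. Minimum is 7 at row 3 (x3 leaves); pivot element 1/3.
Pivot on row 3; the obj-row RHS becomes 35/3 − (-7/3)·7 = 28.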